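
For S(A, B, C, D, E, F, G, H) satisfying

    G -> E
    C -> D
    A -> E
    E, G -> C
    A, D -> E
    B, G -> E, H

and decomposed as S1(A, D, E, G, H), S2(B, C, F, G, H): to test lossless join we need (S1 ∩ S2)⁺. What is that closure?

S1 ∩ S2 = {G, H}.
G → E applies, adding E
E, G → C applies, adding C
C → D applies, adding D
Closure: {C, D, E, G, H}.

C, D, E, G, H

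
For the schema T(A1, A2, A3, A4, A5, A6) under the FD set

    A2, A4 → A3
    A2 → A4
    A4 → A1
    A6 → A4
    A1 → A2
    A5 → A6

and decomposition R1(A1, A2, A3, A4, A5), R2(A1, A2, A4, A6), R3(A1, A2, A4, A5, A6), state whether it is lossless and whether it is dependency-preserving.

lossless and dependency-preserving

Lossless test (chase): Rows 1 and 2 agree on A2, A4; apply A2, A4→A3 and equate their A3 entries. Rows 1 and 3 agree on A2, A4; apply A2, A4→A3 and equate their A3 entries. Rows 1 and 3 agree on A5; apply A5→A6 and equate their A6 entries. Row 1 is now all distinguished symbols — the join is lossless.
Dependency preservation: every FD's attributes lie within a single fragment, so each can be enforced locally — preserved.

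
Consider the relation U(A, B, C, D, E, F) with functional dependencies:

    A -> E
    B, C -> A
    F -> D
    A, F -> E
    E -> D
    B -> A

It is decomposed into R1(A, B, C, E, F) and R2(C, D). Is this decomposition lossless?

No

Common attributes: R1 ∩ R2 = {C}.
No dependency enlarges {C}, so (C)⁺ = {C}.
The closure contains neither all of R1 = {A, B, C, E, F} nor all of R2 = {C, D}, so the common attributes are not a superkey of either fragment. The join is lossy.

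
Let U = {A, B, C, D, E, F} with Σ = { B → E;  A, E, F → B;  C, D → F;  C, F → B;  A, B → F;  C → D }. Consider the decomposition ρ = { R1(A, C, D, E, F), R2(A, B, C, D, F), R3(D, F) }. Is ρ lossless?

Yes

Chase test. Columns are A, B, C, D, E, F; row i has aⱼ where attribute j ∈ Ri, else bᵢⱼ.
Initial tableau (one row per fragment):
  row 1: a1 b12 a3 a4 a5 a6
  row 2: a1 a2 a3 a4 b25 a6
  row 3: b31 b32 b33 a4 b35 a6
Rows 1 and 2 agree on C, F; apply C, F→B and equate their B entries.
Rows 1 and 2 agree on B; apply B→E and equate their E entries.
Row 1 is now all distinguished symbols — the join is lossless.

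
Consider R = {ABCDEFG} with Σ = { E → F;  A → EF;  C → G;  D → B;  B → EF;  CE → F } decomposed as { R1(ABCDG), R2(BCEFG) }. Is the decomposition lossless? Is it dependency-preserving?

Lossless test: (BCG)⁺ = {BCEFG}, which contains all of one fragment — lossless.
Dependency preservation: the restricted closure of {A} across the fragments never reaches {EF}, so A → EF cannot be enforced without a join — not preserved.

lossless but not dependency-preserving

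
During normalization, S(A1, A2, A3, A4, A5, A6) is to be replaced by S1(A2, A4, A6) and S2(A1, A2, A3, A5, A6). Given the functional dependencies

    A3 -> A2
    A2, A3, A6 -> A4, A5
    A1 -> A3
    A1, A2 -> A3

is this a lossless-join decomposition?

No

Common attributes: S1 ∩ S2 = {A2, A6}.
No dependency enlarges {A2, A6}, so (A2, A6)⁺ = {A2, A6}.
The closure contains neither all of S1 = {A2, A4, A6} nor all of S2 = {A1, A2, A3, A5, A6}, so the common attributes are not a superkey of either fragment. The join is lossy.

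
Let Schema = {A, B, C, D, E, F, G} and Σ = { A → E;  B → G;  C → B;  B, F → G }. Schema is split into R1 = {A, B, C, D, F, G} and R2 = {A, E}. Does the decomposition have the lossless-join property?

Yes

Common attributes: R1 ∩ R2 = {A}.
Closure of {A}: A → E applies, adding E. So (A)⁺ = {A, E}.
This closure contains every attribute of R2, so R1 ∩ R2 → R2. The join is lossless.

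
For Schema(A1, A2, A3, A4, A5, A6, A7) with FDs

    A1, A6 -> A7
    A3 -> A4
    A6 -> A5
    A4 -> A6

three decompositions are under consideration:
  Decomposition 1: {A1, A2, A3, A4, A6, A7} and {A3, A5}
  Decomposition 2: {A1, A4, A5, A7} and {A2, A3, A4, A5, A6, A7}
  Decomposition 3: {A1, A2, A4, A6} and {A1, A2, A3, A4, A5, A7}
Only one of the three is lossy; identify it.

Decomposition 2

Decomposition 1: common = {A3}, closure = {A3, A4, A5, A6} → lossless.
Decomposition 2: common = {A4, A5, A7}, closure = {A4, A5, A6, A7} → lossy.
Decomposition 3: common = {A1, A2, A4}, closure = {A1, A2, A4, A5, A6, A7} → lossless.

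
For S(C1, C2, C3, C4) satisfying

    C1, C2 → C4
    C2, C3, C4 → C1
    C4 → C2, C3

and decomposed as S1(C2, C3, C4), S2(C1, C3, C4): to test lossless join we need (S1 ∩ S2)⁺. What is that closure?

C1, C2, C3, C4

S1 ∩ S2 = {C3, C4}.
C4 → C2, C3 applies, adding C2
C2, C3, C4 → C1 applies, adding C1
Closure: {C1, C2, C3, C4}.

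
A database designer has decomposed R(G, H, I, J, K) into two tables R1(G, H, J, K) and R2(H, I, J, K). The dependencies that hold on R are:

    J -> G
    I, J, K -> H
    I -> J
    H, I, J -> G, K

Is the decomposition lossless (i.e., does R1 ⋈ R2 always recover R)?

Yes

Common attributes: R1 ∩ R2 = {H, J, K}.
Closure of {H, J, K}: J → G applies, adding G. So (H, J, K)⁺ = {G, H, J, K}.
This closure contains every attribute of R1, so R1 ∩ R2 → R1. The join is lossless.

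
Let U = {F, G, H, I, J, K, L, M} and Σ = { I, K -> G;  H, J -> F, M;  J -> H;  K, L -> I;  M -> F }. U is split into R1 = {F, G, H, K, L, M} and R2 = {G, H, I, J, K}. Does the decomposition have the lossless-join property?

Common attributes: R1 ∩ R2 = {G, H, K}.
No dependency enlarges {G, H, K}, so (G, H, K)⁺ = {G, H, K}.
The closure contains neither all of R1 = {F, G, H, K, L, M} nor all of R2 = {G, H, I, J, K}, so the common attributes are not a superkey of either fragment. The join is lossy.

No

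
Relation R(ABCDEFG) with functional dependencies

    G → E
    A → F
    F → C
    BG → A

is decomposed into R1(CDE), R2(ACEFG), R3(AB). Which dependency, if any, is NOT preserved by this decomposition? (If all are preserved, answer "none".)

BG → A

Check BG → A: no single fragment contains all of {ABG}, and the restricted closure of {BG} across the fragments never reaches {A}.
G → E is preserved.
A → F is preserved.
F → C is preserved.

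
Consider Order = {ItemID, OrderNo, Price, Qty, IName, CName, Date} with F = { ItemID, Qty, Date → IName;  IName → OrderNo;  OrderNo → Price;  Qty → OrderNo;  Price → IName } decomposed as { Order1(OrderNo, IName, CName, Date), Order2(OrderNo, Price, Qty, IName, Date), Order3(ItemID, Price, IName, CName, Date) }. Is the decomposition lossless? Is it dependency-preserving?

lossy but dependency-preserving

Lossless test (chase): Rows 1 and 3 agree on IName; apply IName→OrderNo and equate their OrderNo entries. Rows 1 and 2 agree on OrderNo; apply OrderNo→Price and equate their Price entries. No row becomes fully distinguished — the join is lossy.
Dependency preservation: ItemID, Qty, Date → IName is not contained in any single fragment, but the restricted closure of its left-hand side across the fragments still reaches the right-hand side; the remaining FDs each lie inside some fragment. All dependencies are preserved.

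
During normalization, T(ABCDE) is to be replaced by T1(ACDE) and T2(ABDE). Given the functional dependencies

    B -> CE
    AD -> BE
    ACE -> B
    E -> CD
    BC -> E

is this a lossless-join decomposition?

Yes

Common attributes: T1 ∩ T2 = {ADE}.
Closure of {ADE}: AD → BE applies, adding B; E → CD applies, adding C. So (ADE)⁺ = {ABCDE}.
This closure contains every attribute of T1, so T1 ∩ T2 → T1. The join is lossless.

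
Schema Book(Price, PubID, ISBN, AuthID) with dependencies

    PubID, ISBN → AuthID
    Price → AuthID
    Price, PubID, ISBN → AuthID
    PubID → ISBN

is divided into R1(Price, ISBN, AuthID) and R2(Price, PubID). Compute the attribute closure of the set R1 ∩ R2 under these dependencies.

R1 ∩ R2 = {Price}.
Price → AuthID applies, adding AuthID
Closure: {Price, AuthID}.

Price, AuthID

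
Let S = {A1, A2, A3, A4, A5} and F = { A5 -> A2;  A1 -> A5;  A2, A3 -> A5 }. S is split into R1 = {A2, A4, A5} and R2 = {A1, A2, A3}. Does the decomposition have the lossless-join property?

Common attributes: R1 ∩ R2 = {A2}.
No dependency enlarges {A2}, so (A2)⁺ = {A2}.
The closure contains neither all of R1 = {A2, A4, A5} nor all of R2 = {A1, A2, A3}, so the common attributes are not a superkey of either fragment. The join is lossy.

No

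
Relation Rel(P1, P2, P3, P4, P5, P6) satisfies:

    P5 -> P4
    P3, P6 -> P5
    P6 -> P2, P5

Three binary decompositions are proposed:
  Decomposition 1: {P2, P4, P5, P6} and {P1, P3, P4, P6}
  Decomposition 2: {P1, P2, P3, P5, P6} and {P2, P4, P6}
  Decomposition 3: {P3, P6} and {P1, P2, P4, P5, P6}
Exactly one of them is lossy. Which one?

Decomposition 1: common = {P4, P6}, closure = {P2, P4, P5, P6} → lossless.
Decomposition 2: common = {P2, P6}, closure = {P2, P4, P5, P6} → lossless.
Decomposition 3: common = {P6}, closure = {P2, P4, P5, P6} → lossy.

Decomposition 3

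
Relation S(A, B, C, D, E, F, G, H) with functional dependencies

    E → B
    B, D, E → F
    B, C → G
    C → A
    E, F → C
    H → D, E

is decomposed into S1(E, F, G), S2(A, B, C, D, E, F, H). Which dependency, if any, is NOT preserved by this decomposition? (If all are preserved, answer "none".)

Check B, C → G: no single fragment contains all of {B, C, G}, and the restricted closure of {B, C} across the fragments never reaches {G}.
E → B is preserved.
B, D, E → F is preserved.
C → A is preserved.
E, F → C is preserved.
H → D, E is preserved.

B, C → G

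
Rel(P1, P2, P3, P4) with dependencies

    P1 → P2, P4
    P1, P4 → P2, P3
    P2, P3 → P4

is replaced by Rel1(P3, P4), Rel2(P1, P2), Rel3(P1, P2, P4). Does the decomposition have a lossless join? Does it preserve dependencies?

lossy and not dependency-preserving

Lossless test (chase): Rows 2 and 3 agree on P1; apply P1→P2, P4 and equate their P2, P4 entries. Rows 2 and 3 agree on P1, P4; apply P1, P4→P2, P3 and equate their P2, P3 entries. No row becomes fully distinguished — the join is lossy.
Dependency preservation: the restricted closure of {P1, P4} across the fragments never reaches {P2, P3}, so P1, P4 → P2, P3 cannot be enforced without a join — not preserved.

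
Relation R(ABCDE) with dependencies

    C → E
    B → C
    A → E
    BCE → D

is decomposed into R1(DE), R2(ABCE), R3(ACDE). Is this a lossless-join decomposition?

Chase test. Columns are ABCDE; row i has aⱼ where attribute j ∈ Ri, else bᵢⱼ.
Initial tableau (one row per fragment):
  row 1: b11 b12 b13 a4 a5
  row 2: a1 a2 a3 b24 a5
  row 3: a1 b32 a3 a4 a5
No row becomes fully distinguished — the join is lossy.

No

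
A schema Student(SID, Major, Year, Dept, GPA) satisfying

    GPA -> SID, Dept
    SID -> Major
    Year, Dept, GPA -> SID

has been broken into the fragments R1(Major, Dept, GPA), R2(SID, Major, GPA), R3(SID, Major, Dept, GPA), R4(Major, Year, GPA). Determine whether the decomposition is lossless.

Yes

Chase test. Columns are SID, Major, Year, Dept, GPA; row i has aⱼ where attribute j ∈ Ri, else bᵢⱼ.
Initial tableau (one row per fragment):
  row 1: b11 a2 b13 a4 a5
  row 2: a1 a2 b23 b24 a5
  row 3: a1 a2 b33 a4 a5
  row 4: b41 a2 a3 b44 a5
Rows 1 and 2 agree on GPA; apply GPA→SID, Dept and equate their SID, Dept entries.
Rows 1 and 4 agree on GPA; apply GPA→SID, Dept and equate their SID, Dept entries.
Row 4 is now all distinguished symbols — the join is lossless.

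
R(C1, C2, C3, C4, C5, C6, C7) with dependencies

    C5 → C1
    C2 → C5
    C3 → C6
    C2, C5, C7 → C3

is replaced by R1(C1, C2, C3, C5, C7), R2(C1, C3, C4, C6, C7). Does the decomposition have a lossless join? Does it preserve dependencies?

lossy but dependency-preserving

Lossless test: (C1, C3, C7)⁺ = {C1, C3, C6, C7}, which is a superkey of neither fragment — lossy.
Dependency preservation: every FD's attributes lie within a single fragment, so each can be enforced locally — preserved.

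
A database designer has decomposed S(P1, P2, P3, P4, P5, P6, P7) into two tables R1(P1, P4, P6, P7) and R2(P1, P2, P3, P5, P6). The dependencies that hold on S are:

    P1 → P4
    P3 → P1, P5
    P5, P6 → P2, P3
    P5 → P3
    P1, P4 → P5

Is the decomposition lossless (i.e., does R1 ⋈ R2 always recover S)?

Common attributes: R1 ∩ R2 = {P1, P6}.
Closure of {P1, P6}: P1 → P4 applies, adding P4; P1, P4 → P5 applies, adding P5; P5, P6 → P2, P3 applies, adding P2, P3. So (P1, P6)⁺ = {P1, P2, P3, P4, P5, P6}.
This closure contains every attribute of R2, so R1 ∩ R2 → R2. The join is lossless.

Yes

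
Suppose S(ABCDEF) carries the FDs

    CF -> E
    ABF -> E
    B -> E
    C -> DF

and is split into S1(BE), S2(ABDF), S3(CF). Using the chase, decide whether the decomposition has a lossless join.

Chase test. Columns are ABCDEF; row i has aⱼ where attribute j ∈ Si, else bᵢⱼ.
Initial tableau (one row per fragment):
  row 1: b11 a2 b13 b14 a5 b16
  row 2: a1 a2 b23 a4 b25 a6
  row 3: b31 b32 a3 b34 b35 a6
Rows 1 and 2 agree on B; apply B→E and equate their E entries.
No row becomes fully distinguished — the join is lossy.

No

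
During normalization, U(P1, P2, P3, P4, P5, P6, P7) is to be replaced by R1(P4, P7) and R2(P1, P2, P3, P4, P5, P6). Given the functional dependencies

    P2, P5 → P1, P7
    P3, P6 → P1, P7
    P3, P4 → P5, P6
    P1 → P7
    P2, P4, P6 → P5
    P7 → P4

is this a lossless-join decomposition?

Common attributes: R1 ∩ R2 = {P4}.
No dependency enlarges {P4}, so (P4)⁺ = {P4}.
The closure contains neither all of R1 = {P4, P7} nor all of R2 = {P1, P2, P3, P4, P5, P6}, so the common attributes are not a superkey of either fragment. The join is lossy.

No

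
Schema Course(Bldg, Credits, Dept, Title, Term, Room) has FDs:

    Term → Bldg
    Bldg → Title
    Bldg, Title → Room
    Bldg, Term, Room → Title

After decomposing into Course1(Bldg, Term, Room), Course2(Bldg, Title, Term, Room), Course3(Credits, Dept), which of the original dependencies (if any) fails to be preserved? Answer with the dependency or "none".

Term → Bldg lies within Course1.
Bldg → Title lies within Course2.
Bldg, Title → Room lies within Course2.
Bldg, Term, Room → Title lies within Course2.
Every dependency is enforceable on the fragments, so the decomposition is dependency-preserving.

none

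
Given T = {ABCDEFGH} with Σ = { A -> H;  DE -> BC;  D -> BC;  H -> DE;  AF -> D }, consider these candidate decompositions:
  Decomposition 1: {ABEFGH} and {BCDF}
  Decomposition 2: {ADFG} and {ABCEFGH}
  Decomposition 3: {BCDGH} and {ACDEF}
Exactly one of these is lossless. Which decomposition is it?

Decomposition 2

Decomposition 1: common = {BF}, closure = {BF} → lossy.
Decomposition 2: common = {AFG}, closure = {ABCDEFGH} → lossless.
Decomposition 3: common = {CD}, closure = {BCD} → lossy.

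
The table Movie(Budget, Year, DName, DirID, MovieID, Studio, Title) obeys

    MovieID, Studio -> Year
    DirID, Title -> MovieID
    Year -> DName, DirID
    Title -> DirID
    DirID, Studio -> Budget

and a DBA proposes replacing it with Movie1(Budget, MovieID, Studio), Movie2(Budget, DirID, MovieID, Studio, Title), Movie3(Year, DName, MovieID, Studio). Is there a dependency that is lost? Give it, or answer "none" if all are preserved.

Check Year → DName, DirID: no single fragment contains all of {Year, DName, DirID}, and the restricted closure of {Year} across the fragments never reaches {DName, DirID}.
MovieID, Studio → Year is preserved.
DirID, Title → MovieID is preserved.
Title → DirID is preserved.
DirID, Studio → Budget is preserved.

Year -> DName, DirID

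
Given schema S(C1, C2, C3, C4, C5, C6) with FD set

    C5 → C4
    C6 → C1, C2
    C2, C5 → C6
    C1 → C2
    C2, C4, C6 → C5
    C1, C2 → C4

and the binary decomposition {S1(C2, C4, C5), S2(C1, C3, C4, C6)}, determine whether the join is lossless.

No

Common attributes: S1 ∩ S2 = {C4}.
No dependency enlarges {C4}, so (C4)⁺ = {C4}.
The closure contains neither all of S1 = {C2, C4, C5} nor all of S2 = {C1, C3, C4, C6}, so the common attributes are not a superkey of either fragment. The join is lossy.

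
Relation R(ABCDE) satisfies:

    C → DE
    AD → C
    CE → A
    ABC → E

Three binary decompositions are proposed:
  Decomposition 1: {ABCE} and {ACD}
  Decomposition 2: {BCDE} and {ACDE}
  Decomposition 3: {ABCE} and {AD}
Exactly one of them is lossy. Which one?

Decomposition 1: common = {AC}, closure = {ACDE} → lossless.
Decomposition 2: common = {CDE}, closure = {ACDE} → lossless.
Decomposition 3: common = {A}, closure = {A} → lossy.

Decomposition 3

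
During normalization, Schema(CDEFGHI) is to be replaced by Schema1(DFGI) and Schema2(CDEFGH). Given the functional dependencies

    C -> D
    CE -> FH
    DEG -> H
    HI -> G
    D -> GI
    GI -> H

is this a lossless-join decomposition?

Common attributes: Schema1 ∩ Schema2 = {DFG}.
Closure of {DFG}: D → GI applies, adding I; GI → H applies, adding H. So (DFG)⁺ = {DFGHI}.
This closure contains every attribute of Schema1, so Schema1 ∩ Schema2 → Schema1. The join is lossless.

Yes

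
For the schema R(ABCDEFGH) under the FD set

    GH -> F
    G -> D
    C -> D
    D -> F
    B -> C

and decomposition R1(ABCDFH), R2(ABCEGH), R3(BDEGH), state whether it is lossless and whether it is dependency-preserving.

Lossless test (chase): Rows 2 and 3 agree on GH; apply GH→F and equate their F entries. Rows 2 and 3 agree on G; apply G→D and equate their D entries. Rows 1 and 2 agree on D; apply D→F and equate their F entries. Rows 1 and 3 agree on B; apply B→C and equate their C entries. Row 2 is now all distinguished symbols — the join is lossless.
Dependency preservation: GH → F is not contained in any single fragment, but the restricted closure of its left-hand side across the fragments still reaches the right-hand side; the remaining FDs each lie inside some fragment. All dependencies are preserved.

lossless and dependency-preserving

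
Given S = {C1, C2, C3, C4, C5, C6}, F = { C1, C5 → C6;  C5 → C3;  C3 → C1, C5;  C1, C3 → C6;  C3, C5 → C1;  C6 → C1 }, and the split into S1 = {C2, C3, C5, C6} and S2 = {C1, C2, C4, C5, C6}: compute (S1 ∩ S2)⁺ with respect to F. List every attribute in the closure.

C1, C2, C3, C5, C6

S1 ∩ S2 = {C2, C5, C6}.
C5 → C3 applies, adding C3
C3 → C1, C5 applies, adding C1
Closure: {C1, C2, C3, C5, C6}.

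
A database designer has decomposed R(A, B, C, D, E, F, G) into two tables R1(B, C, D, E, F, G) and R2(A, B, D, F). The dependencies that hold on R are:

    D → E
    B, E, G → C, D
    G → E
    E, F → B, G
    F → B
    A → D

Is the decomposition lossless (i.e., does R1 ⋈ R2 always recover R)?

Yes

Common attributes: R1 ∩ R2 = {B, D, F}.
Closure of {B, D, F}: D → E applies, adding E; E, F → B, G applies, adding G; B, E, G → C, D applies, adding C. So (B, D, F)⁺ = {B, C, D, E, F, G}.
This closure contains every attribute of R1, so R1 ∩ R2 → R1. The join is lossless.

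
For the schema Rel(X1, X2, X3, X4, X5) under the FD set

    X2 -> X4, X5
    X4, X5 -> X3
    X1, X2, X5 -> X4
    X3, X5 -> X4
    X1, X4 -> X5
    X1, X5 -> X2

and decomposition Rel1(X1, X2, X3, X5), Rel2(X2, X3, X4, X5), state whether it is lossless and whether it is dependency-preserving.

lossless but not dependency-preserving

Lossless test: (X2, X3, X5)⁺ = {X2, X3, X4, X5}, which contains all of one fragment — lossless.
Dependency preservation: the restricted closure of {X1, X4} across the fragments never reaches {X5}, so X1, X4 → X5 cannot be enforced without a join — not preserved.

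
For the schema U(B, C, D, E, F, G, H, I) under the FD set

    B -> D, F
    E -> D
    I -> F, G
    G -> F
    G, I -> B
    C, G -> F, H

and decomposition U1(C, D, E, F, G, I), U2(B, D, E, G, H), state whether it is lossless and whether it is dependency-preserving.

Lossless test: (D, E, G)⁺ = {D, E, F, G}, which is a superkey of neither fragment — lossy.
Dependency preservation: the restricted closure of {B} across the fragments never reaches {D, F}, so B → D, F cannot be enforced without a join — not preserved.

lossy and not dependency-preserving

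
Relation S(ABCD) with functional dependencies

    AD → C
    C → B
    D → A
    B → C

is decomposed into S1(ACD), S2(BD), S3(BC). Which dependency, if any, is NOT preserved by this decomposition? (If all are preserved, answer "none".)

AD → C lies within S1.
C → B lies within S3.
D → A lies within S1.
B → C lies within S3.
Every dependency is enforceable on the fragments, so the decomposition is dependency-preserving.

none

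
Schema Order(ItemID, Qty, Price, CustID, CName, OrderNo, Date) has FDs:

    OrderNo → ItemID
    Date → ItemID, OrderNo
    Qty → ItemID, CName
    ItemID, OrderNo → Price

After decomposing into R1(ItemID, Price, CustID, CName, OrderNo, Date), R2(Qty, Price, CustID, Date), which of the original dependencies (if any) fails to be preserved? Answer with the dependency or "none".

Qty → ItemID, CName

Check Qty → ItemID, CName: no single fragment contains all of {ItemID, Qty, CName}, and the restricted closure of {Qty} across the fragments never reaches {ItemID, CName}.
OrderNo → ItemID is preserved.
Date → ItemID, OrderNo is preserved.
ItemID, OrderNo → Price is preserved.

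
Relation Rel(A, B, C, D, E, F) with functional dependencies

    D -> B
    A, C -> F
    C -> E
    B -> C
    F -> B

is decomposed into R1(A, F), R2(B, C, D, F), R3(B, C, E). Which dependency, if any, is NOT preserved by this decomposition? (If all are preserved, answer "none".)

Check A, C → F: no single fragment contains all of {A, C, F}, and the restricted closure of {A, C} across the fragments never reaches {F}.
D → B is preserved.
C → E is preserved.
B → C is preserved.
F → B is preserved.

A, C -> F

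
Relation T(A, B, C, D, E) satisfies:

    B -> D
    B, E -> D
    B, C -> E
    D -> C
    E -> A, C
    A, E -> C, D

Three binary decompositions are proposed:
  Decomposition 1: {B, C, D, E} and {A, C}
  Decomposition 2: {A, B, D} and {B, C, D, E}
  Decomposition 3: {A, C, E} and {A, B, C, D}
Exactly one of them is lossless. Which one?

Decomposition 2

Decomposition 1: common = {C}, closure = {C} → lossy.
Decomposition 2: common = {B, D}, closure = {A, B, C, D, E} → lossless.
Decomposition 3: common = {A, C}, closure = {A, C} → lossy.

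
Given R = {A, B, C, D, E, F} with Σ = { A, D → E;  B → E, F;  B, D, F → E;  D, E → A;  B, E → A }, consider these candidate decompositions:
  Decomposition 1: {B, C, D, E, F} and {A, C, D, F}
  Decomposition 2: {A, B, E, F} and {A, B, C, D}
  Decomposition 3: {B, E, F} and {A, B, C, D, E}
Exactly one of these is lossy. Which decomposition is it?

Decomposition 1

Decomposition 1: common = {C, D, F}, closure = {C, D, F} → lossy.
Decomposition 2: common = {A, B}, closure = {A, B, E, F} → lossless.
Decomposition 3: common = {B, E}, closure = {A, B, E, F} → lossless.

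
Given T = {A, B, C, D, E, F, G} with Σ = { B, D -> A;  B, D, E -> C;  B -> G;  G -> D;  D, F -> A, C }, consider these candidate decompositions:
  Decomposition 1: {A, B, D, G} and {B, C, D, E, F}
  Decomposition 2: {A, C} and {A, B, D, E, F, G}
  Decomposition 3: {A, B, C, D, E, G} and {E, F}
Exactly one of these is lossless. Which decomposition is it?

Decomposition 1: common = {B, D}, closure = {A, B, D, G} → lossless.
Decomposition 2: common = {A}, closure = {A} → lossy.
Decomposition 3: common = {E}, closure = {E} → lossy.

Decomposition 1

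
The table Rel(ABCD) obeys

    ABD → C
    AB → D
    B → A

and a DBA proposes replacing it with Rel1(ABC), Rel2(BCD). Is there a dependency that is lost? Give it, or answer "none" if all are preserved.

ABD → C: restricted closure across fragments reaches C.
AB → D: restricted closure across fragments reaches D.
B → A lies within Rel1.
Every dependency is enforceable on the fragments, so the decomposition is dependency-preserving.

none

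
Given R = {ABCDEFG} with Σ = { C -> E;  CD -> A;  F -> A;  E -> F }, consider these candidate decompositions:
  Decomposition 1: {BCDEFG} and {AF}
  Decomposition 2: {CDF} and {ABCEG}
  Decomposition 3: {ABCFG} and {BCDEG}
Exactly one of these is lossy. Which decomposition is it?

Decomposition 1: common = {F}, closure = {AF} → lossless.
Decomposition 2: common = {C}, closure = {ACEF} → lossy.
Decomposition 3: common = {BCG}, closure = {ABCEFG} → lossless.

Decomposition 2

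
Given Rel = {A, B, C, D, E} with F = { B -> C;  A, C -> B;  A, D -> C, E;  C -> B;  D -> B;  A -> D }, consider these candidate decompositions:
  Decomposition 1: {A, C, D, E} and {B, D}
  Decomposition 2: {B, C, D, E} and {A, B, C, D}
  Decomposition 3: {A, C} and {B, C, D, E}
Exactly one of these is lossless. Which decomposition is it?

Decomposition 1: common = {D}, closure = {B, C, D} → lossless.
Decomposition 2: common = {B, C, D}, closure = {B, C, D} → lossy.
Decomposition 3: common = {C}, closure = {B, C} → lossy.

Decomposition 1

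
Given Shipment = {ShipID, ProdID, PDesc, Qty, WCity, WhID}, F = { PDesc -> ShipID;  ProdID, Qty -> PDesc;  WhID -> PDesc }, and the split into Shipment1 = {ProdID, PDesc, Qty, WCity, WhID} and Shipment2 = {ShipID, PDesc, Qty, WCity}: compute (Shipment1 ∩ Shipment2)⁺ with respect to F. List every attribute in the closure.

Shipment1 ∩ Shipment2 = {PDesc, Qty, WCity}.
PDesc → ShipID applies, adding ShipID
Closure: {ShipID, PDesc, Qty, WCity}.

ShipID, PDesc, Qty, WCity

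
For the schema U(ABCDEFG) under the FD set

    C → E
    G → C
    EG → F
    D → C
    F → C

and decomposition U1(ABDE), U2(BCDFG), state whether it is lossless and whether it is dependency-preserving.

lossy and not dependency-preserving

Lossless test: (BD)⁺ = {BCDE}, which is a superkey of neither fragment — lossy.
Dependency preservation: the restricted closure of {C} across the fragments never reaches {E}, so C → E cannot be enforced without a join — not preserved.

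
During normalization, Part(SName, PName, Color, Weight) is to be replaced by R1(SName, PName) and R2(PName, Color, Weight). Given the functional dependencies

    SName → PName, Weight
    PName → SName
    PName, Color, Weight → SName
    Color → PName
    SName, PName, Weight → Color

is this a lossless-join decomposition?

Common attributes: R1 ∩ R2 = {PName}.
Closure of {PName}: PName → SName applies, adding SName; SName → PName, Weight applies, adding Weight; SName, PName, Weight → Color applies, adding Color. So (PName)⁺ = {SName, PName, Color, Weight}.
This closure contains every attribute of R1, so R1 ∩ R2 → R1. The join is lossless.

Yes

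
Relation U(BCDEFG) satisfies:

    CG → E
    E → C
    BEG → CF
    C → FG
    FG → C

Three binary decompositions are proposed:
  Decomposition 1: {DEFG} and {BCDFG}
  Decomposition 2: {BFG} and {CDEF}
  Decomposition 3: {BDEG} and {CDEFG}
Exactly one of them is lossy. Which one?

Decomposition 1: common = {DFG}, closure = {CDEFG} → lossless.
Decomposition 2: common = {F}, closure = {F} → lossy.
Decomposition 3: common = {DEG}, closure = {CDEFG} → lossless.

Decomposition 2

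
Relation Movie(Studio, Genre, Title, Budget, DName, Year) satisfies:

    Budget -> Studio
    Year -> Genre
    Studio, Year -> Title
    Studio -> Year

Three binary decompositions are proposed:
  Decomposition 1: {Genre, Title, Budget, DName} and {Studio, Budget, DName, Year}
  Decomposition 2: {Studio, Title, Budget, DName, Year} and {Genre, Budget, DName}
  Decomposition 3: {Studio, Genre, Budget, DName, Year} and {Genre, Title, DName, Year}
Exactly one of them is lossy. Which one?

Decomposition 1: common = {Budget, DName}, closure = {Studio, Genre, Title, Budget, DName, Year} → lossless.
Decomposition 2: common = {Budget, DName}, closure = {Studio, Genre, Title, Budget, DName, Year} → lossless.
Decomposition 3: common = {Genre, DName, Year}, closure = {Genre, DName, Year} → lossy.

Decomposition 3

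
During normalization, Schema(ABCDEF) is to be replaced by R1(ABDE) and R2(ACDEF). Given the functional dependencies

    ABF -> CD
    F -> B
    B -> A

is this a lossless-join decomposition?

Common attributes: R1 ∩ R2 = {ADE}.
No dependency enlarges {ADE}, so (ADE)⁺ = {ADE}.
The closure contains neither all of R1 = {ABDE} nor all of R2 = {ACDEF}, so the common attributes are not a superkey of either fragment. The join is lossy.

No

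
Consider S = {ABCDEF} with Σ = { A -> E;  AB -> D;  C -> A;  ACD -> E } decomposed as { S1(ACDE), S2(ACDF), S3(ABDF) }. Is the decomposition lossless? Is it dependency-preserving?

lossy but dependency-preserving

Lossless test (chase): Rows 1 and 2 agree on A; apply A→E and equate their E entries. Rows 1 and 3 agree on A; apply A→E and equate their E entries. No row becomes fully distinguished — the join is lossy.
Dependency preservation: every FD's attributes lie within a single fragment, so each can be enforced locally — preserved.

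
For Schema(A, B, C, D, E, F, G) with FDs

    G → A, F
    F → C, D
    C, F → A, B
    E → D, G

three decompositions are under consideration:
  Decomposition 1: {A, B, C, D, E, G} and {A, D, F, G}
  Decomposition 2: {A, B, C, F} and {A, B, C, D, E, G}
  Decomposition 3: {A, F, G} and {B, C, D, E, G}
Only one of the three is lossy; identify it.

Decomposition 2

Decomposition 1: common = {A, D, G}, closure = {A, B, C, D, F, G} → lossless.
Decomposition 2: common = {A, B, C}, closure = {A, B, C} → lossy.
Decomposition 3: common = {G}, closure = {A, B, C, D, F, G} → lossless.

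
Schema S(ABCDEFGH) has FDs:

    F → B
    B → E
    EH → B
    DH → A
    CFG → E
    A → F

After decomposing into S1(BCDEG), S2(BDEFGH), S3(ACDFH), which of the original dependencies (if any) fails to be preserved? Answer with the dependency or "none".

F → B lies within S2.
B → E lies within S1.
EH → B lies within S2.
DH → A lies within S3.
CFG → E: restricted closure across fragments reaches E.
A → F lies within S3.
Every dependency is enforceable on the fragments, so the decomposition is dependency-preserving.

none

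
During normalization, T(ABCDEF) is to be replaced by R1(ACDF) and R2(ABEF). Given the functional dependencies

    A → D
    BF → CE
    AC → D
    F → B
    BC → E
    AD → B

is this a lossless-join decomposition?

Yes

Common attributes: R1 ∩ R2 = {AF}.
Closure of {AF}: A → D applies, adding D; F → B applies, adding B; BF → CE applies, adding CE. So (AF)⁺ = {ABCDEF}.
This closure contains every attribute of R1, so R1 ∩ R2 → R1. The join is lossless.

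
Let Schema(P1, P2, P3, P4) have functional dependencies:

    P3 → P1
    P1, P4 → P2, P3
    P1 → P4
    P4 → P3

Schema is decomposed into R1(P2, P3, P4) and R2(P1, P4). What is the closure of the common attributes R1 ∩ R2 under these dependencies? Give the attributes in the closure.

P1, P2, P3, P4

R1 ∩ R2 = {P4}.
P4 → P3 applies, adding P3
P3 → P1 applies, adding P1
P1, P4 → P2, P3 applies, adding P2
Closure: {P1, P2, P3, P4}.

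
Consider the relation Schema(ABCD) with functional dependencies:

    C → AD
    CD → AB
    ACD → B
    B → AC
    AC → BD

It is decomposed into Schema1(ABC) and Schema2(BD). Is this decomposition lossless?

Yes

Common attributes: Schema1 ∩ Schema2 = {B}.
Closure of {B}: B → AC applies, adding AC; AC → BD applies, adding D. So (B)⁺ = {ABCD}.
This closure contains every attribute of Schema1, so Schema1 ∩ Schema2 → Schema1. The join is lossless.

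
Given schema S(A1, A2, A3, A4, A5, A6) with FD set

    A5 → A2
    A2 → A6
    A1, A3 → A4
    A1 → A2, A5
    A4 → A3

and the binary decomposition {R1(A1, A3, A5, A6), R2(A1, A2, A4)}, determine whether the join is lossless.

Common attributes: R1 ∩ R2 = {A1}.
Closure of {A1}: A1 → A2, A5 applies, adding A2, A5; A2 → A6 applies, adding A6. So (A1)⁺ = {A1, A2, A5, A6}.
The closure contains neither all of R1 = {A1, A3, A5, A6} nor all of R2 = {A1, A2, A4}, so the common attributes are not a superkey of either fragment. The join is lossy.

No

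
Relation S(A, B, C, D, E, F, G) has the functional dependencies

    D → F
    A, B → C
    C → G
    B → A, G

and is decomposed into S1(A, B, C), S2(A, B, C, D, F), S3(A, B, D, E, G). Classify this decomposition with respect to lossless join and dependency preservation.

Lossless test (chase): Rows 2 and 3 agree on D; apply D→F and equate their F entries. Rows 1 and 3 agree on A, B; apply A, B→C and equate their C entries. Rows 1 and 2 agree on C; apply C→G and equate their G entries. Rows 1 and 3 agree on C; apply C→G and equate their G entries. Row 3 is now all distinguished symbols — the join is lossless.
Dependency preservation: the restricted closure of {C} across the fragments never reaches {G}, so C → G cannot be enforced without a join — not preserved.

lossless but not dependency-preserving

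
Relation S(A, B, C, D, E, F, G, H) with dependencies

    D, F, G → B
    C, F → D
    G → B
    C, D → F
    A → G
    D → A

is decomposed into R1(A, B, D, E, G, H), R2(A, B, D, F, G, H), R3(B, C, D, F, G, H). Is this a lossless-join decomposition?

Chase test. Columns are A, B, C, D, E, F, G, H; row i has aⱼ where attribute j ∈ Ri, else bᵢⱼ.
Initial tableau (one row per fragment):
  row 1: a1 a2 b13 a4 a5 b16 a7 a8
  row 2: a1 a2 b23 a4 b25 a6 a7 a8
  row 3: b31 a2 a3 a4 b35 a6 a7 a8
Rows 1 and 3 agree on D; apply D→A and equate their A entries.
No row becomes fully distinguished — the join is lossy.

No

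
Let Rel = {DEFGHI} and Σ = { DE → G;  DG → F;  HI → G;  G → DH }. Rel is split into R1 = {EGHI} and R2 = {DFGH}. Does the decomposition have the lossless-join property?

Yes

Common attributes: R1 ∩ R2 = {GH}.
Closure of {GH}: G → DH applies, adding D; DG → F applies, adding F. So (GH)⁺ = {DFGH}.
This closure contains every attribute of R2, so R1 ∩ R2 → R2. The join is lossless.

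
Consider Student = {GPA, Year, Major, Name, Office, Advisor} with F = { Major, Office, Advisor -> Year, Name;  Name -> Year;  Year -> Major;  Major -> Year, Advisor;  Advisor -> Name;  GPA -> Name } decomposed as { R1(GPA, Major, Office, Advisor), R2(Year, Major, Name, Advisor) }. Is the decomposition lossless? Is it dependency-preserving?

Lossless test: (Major, Advisor)⁺ = {Year, Major, Name, Advisor}, which contains all of one fragment — lossless.
Dependency preservation: Major, Office, Advisor → Year, Name; GPA → Name are not contained in any single fragment, but the restricted closure of each left-hand side across the fragments still reaches the right-hand side; the remaining FDs each lie inside some fragment. All dependencies are preserved.

lossless and dependency-preserving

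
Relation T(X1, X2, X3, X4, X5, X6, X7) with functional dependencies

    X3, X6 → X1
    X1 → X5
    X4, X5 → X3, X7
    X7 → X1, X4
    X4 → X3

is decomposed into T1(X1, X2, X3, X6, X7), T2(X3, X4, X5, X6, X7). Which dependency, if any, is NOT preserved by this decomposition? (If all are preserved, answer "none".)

Check X1 → X5: no single fragment contains all of {X1, X5}, and the restricted closure of {X1} across the fragments never reaches {X5}.
X3, X6 → X1 is preserved.
X4, X5 → X3, X7 is preserved.
X7 → X1, X4 is preserved.
X4 → X3 is preserved.

X1 → X5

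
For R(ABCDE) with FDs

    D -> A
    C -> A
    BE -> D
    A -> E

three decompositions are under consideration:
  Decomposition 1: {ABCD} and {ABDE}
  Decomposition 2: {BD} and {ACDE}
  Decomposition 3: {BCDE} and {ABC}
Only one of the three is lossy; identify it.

Decomposition 2

Decomposition 1: common = {ABD}, closure = {ABDE} → lossless.
Decomposition 2: common = {D}, closure = {ADE} → lossy.
Decomposition 3: common = {BC}, closure = {ABCDE} → lossless.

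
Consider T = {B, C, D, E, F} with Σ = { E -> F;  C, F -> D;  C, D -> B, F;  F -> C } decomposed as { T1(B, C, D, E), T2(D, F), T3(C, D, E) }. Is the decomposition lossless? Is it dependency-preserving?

Lossless test (chase): Rows 1 and 3 agree on E; apply E→F and equate their F entries. Rows 1 and 3 agree on C, D; apply C, D→B, F and equate their B, F entries. No row becomes fully distinguished — the join is lossy.
Dependency preservation: the restricted closure of {E} across the fragments never reaches {F}, so E → F cannot be enforced without a join — not preserved.

lossy and not dependency-preserving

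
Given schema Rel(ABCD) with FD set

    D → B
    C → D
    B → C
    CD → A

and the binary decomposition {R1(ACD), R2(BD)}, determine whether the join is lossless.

Common attributes: R1 ∩ R2 = {D}.
Closure of {D}: D → B applies, adding B; B → C applies, adding C; CD → A applies, adding A. So (D)⁺ = {ABCD}.
This closure contains every attribute of R1, so R1 ∩ R2 → R1. The join is lossless.

Yes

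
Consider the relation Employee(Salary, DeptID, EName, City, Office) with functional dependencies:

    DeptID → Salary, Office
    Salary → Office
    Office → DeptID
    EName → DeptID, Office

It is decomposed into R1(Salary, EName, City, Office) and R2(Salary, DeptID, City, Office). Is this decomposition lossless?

Common attributes: R1 ∩ R2 = {Salary, City, Office}.
Closure of {Salary, City, Office}: Office → DeptID applies, adding DeptID. So (Salary, City, Office)⁺ = {Salary, DeptID, City, Office}.
This closure contains every attribute of R2, so R1 ∩ R2 → R2. The join is lossless.

Yes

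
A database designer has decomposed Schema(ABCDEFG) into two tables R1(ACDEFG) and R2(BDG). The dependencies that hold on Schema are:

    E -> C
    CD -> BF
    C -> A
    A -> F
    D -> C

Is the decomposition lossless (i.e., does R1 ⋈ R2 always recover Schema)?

Common attributes: R1 ∩ R2 = {DG}.
Closure of {DG}: D → C applies, adding C; CD → BF applies, adding BF; C → A applies, adding A. So (DG)⁺ = {ABCDFG}.
This closure contains every attribute of R2, so R1 ∩ R2 → R2. The join is lossless.

Yes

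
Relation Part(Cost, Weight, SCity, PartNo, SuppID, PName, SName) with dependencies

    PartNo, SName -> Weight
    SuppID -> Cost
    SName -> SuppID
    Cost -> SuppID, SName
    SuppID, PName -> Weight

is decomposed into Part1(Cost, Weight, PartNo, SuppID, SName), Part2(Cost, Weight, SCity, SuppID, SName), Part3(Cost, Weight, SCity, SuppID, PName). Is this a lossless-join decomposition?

No

Chase test. Columns are Cost, Weight, SCity, PartNo, SuppID, PName, SName; row i has aⱼ where attribute j ∈ Parti, else bᵢⱼ.
Initial tableau (one row per fragment):
  row 1: a1 a2 b13 a4 a5 b16 a7
  row 2: a1 a2 a3 b24 a5 b26 a7
  row 3: a1 a2 a3 b34 a5 a6 b37
Rows 1 and 3 agree on Cost; apply Cost→SuppID, SName and equate their SuppID, SName entries.
No row becomes fully distinguished — the join is lossy.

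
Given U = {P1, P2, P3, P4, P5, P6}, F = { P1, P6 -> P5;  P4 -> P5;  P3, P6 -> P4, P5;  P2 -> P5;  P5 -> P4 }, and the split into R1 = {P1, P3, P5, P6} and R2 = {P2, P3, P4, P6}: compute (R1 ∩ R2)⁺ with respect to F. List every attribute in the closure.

P3, P4, P5, P6

R1 ∩ R2 = {P3, P6}.
P3, P6 → P4, P5 applies, adding P4, P5
Closure: {P3, P4, P5, P6}.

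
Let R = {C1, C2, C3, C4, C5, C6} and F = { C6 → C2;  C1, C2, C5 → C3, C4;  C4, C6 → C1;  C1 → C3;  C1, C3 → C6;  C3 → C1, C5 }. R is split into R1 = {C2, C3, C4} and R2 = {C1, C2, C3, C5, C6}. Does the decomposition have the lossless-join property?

Yes

Common attributes: R1 ∩ R2 = {C2, C3}.
Closure of {C2, C3}: C3 → C1, C5 applies, adding C1, C5; C1, C2, C5 → C3, C4 applies, adding C4; C1, C3 → C6 applies, adding C6. So (C2, C3)⁺ = {C1, C2, C3, C4, C5, C6}.
This closure contains every attribute of R1, so R1 ∩ R2 → R1. The join is lossless.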